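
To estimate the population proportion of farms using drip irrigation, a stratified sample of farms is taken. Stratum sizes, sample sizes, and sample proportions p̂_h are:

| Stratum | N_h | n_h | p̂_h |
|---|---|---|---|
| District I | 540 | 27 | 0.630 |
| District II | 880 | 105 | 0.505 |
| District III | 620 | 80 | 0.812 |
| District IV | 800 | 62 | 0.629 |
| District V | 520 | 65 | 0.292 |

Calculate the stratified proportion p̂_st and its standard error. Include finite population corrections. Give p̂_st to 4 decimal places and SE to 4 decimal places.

N = 3360; stratum weights W_h = N_h/N.
p̂_st = Σ W_h p̂_h = (540·0.630 + 880·0.505 + 620·0.812 + 800·0.629 + 520·0.292)/3360 = 0.57830
V̂(p̂_st) = Σ W_h² (1 − n_h/N_h) p̂_h(1−p̂_h)/(n_h−1):
  stratum District I: (540/3360)²·(1 − 27/540)·0.630·0.370/26 = 0.000219989
  stratum District II: (880/3360)²·(1 − 105/880)·0.505·0.495/104 = 0.000145201
  stratum District III: (620/3360)²·(1 − 80/620)·0.812·0.188/79 = 5.73052e-05
  stratum District IV: (800/3360)²·(1 − 62/800)·0.629·0.371/61 = 0.000200061
  stratum District V: (520/3360)²·(1 − 65/520)·0.292·0.708/64 = 6.76975e-05
V̂(p̂_st) = 0.000690254; SE = √V̂ = 0.0262727

p̂_st ≈ 0.5783, SE ≈ 0.0263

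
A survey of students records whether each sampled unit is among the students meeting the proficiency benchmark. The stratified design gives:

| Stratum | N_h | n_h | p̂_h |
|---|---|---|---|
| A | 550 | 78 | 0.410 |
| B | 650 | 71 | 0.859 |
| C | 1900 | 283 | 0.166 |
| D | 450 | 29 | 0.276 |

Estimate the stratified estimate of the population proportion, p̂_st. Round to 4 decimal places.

N = 3550; stratum weights W_h = N_h/N.
p̂_st = Σ W_h p̂_h = (550·0.410 + 650·0.859 + 1900·0.166 + 450·0.276)/3550 = 0.34463

p̂_st ≈ 0.3446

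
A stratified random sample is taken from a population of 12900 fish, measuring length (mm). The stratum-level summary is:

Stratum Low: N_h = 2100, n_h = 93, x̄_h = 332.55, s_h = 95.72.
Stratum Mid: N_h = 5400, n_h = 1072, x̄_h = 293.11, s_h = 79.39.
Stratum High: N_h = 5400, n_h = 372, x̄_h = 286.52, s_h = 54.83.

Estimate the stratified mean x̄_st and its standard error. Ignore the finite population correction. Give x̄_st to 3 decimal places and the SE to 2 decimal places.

x̄_st = Σ W_h x̄_h = (2100·332.55 + 5400·293.11 + 5400·286.52)/12900 = 296.77186
V̂(x̄_st) = Σ W_h² s_h²/n_h, with W_h = N_h/N and N = 12900:
  stratum Low: (2100/12900)²·95.72²/93 = 2.61085
  stratum Mid: (5400/12900)²·79.39²/1072 = 1.03026
  stratum High: (5400/12900)²·54.83²/372 = 1.41613
V̂(x̄_st) = 5.05723
SE(x̄_st) = √5.05723 = 2.24883

x̄_st ≈ 296.772, SE ≈ 2.25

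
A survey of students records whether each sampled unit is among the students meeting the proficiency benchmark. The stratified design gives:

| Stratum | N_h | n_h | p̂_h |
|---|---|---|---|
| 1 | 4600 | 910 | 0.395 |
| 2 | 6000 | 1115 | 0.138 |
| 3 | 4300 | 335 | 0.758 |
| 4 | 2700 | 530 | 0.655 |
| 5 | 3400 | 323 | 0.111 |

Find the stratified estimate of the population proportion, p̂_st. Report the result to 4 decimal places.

N = 21000; stratum weights W_h = N_h/N.
p̂_st = Σ W_h p̂_h = (4600·0.395 + 6000·0.138 + 4300·0.758 + 2700·0.655 + 3400·0.111)/21000 = 0.38335

p̂_st ≈ 0.3833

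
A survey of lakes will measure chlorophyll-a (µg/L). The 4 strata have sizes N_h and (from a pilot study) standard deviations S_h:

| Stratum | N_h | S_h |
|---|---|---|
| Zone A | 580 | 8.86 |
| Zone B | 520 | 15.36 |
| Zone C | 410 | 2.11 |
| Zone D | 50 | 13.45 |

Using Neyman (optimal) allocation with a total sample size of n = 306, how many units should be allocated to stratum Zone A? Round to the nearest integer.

Neyman allocation: n_h = n · N_h S_h / Σ N_i S_i, with n = 306.
  stratum Zone A: N_h·S_h = 580·8.86 = 5138.80
  stratum Zone B: N_h·S_h = 520·15.36 = 7987.20
  stratum Zone C: N_h·S_h = 410·2.11 = 865.10
  stratum Zone D: N_h·S_h = 50·13.45 = 672.50
Σ N_h S_h = 14663.60
n for stratum Zone A = 306·5138.80/14663.60 = 107.236 → 107

107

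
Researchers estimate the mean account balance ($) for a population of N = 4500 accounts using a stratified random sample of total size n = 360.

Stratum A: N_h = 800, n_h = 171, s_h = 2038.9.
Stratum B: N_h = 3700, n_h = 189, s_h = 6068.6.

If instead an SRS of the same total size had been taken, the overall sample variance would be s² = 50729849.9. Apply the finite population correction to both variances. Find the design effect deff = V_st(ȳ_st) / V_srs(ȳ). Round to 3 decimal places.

V̂(ȳ_st) = Σ W_h² (1 − n_h/N_h) s_h²/n_h, with W_h = N_h/N and N = 4500:
  stratum A: (800/4500)²·(1 − 171/800)·2038.9²/171 = 604.103
  stratum B: (3700/4500)²·(1 − 189/3700)·6068.6²/189 = 125004
V_st = 125608
V_srs = (1 − 360/4500)·50729849.9/360 = 129643
deff = V_st / V_srs = 125608/129643 = 0.9689

deff ≈ 0.969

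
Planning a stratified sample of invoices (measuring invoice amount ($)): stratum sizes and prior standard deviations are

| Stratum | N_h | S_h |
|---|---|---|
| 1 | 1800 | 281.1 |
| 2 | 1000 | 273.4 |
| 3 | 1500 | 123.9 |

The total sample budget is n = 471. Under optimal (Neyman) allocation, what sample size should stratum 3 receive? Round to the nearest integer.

91

Neyman allocation: n_h = n · N_h S_h / Σ N_i S_i, with n = 471.
  stratum 1: N_h·S_h = 1800·281.1 = 505980.00
  stratum 2: N_h·S_h = 1000·273.4 = 273400.00
  stratum 3: N_h·S_h = 1500·123.9 = 185850.00
Σ N_h S_h = 965230.00
n for stratum 3 = 471·185850.00/965230.00 = 90.689 → 91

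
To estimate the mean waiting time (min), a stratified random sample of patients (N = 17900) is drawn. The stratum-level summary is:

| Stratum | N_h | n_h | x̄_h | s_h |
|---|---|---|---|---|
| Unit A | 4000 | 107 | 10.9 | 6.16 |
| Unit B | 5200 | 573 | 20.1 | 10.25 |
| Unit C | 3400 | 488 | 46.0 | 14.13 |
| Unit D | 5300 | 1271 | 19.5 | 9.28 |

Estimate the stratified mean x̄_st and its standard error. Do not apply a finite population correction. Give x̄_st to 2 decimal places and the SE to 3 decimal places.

x̄_st ≈ 22.79, SE ≈ 0.232

x̄_st = Σ W_h x̄_h = (4000·10.9 + 5200·20.1 + 3400·46.0 + 5300·19.5)/17900 = 22.78603
V̂(x̄_st) = Σ W_h² s_h²/n_h, with W_h = N_h/N and N = 17900:
  stratum Unit A: (4000/17900)²·6.16²/107 = 0.0177089
  stratum Unit B: (5200/17900)²·10.25²/573 = 0.0154737
  stratum Unit C: (3400/17900)²·14.13²/488 = 0.014761
  stratum Unit D: (5300/17900)²·9.28²/1271 = 0.00594013
V̂(x̄_st) = 0.0538837
SE(x̄_st) = √0.0538837 = 0.232129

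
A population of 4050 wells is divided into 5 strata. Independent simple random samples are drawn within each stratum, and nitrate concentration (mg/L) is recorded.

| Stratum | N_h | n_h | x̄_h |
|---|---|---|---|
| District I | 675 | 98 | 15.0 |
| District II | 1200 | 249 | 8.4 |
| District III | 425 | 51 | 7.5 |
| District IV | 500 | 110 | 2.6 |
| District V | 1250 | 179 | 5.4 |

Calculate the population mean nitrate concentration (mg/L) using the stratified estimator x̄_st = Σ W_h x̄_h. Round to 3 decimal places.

N = Σ N_h = 4050. Stratum weights W_h = N_h/N.
x̄_st = (675·15.0 + 1200·8.4 + 425·7.5 + 500·2.6 + 1250·5.4) / 4050 = 7.76358

x̄_st ≈ 7.764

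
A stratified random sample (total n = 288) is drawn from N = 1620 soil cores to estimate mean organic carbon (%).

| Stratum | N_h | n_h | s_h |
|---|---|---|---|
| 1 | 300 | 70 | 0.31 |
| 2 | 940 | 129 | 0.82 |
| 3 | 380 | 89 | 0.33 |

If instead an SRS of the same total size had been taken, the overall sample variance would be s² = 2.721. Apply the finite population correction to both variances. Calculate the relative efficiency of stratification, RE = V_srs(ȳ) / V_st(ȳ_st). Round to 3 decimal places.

V̂(ȳ_st) = Σ W_h² (1 − n_h/N_h) s_h²/n_h, with W_h = N_h/N and N = 1620:
  stratum 1: (300/1620)²·(1 − 70/300)·0.31²/70 = 3.60948e-05
  stratum 2: (940/1620)²·(1 − 129/940)·0.82²/129 = 0.00151411
  stratum 3: (380/1620)²·(1 − 89/380)·0.33²/89 = 5.15566e-05
V_st = 0.00160176
V_srs = (1 − 288/1620)·2.721/288 = 0.00776829
Relative efficiency = V_srs / V_st = 0.00776829/0.00160176 = 4.8498

RE ≈ 4.850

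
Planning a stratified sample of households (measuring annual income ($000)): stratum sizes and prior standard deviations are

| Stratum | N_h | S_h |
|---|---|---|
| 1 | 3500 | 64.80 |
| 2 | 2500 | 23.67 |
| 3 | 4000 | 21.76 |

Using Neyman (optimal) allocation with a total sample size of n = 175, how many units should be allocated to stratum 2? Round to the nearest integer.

28

Neyman allocation: n_h = n · N_h S_h / Σ N_i S_i, with n = 175.
  stratum 1: N_h·S_h = 3500·64.80 = 226800.00
  stratum 2: N_h·S_h = 2500·23.67 = 59175.00
  stratum 3: N_h·S_h = 4000·21.76 = 87040.00
Σ N_h S_h = 373015.00
n for stratum 2 = 175·59175.00/373015.00 = 27.762 → 28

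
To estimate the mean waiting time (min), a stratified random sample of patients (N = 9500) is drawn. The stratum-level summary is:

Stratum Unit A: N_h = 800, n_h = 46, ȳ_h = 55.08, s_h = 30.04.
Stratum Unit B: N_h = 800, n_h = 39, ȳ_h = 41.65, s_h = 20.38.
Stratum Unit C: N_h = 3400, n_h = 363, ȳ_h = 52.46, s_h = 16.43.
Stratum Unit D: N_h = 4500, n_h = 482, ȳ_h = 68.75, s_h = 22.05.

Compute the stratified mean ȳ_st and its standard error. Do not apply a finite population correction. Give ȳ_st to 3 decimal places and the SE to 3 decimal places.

ȳ_st ≈ 59.487, SE ≈ 0.732

ȳ_st = Σ W_h ȳ_h = (800·55.08 + 800·41.65 + 3400·52.46 + 4500·68.75)/9500 = 59.48663
V̂(ȳ_st) = Σ W_h² s_h²/n_h, with W_h = N_h/N and N = 9500:
  stratum Unit A: (800/9500)²·30.04²/46 = 0.139115
  stratum Unit B: (800/9500)²·20.38²/39 = 0.0755225
  stratum Unit C: (3400/9500)²·16.43²/363 = 0.0952531
  stratum Unit D: (4500/9500)²·22.05²/482 = 0.226333
V̂(ȳ_st) = 0.536224
SE(ȳ_st) = √0.536224 = 0.732273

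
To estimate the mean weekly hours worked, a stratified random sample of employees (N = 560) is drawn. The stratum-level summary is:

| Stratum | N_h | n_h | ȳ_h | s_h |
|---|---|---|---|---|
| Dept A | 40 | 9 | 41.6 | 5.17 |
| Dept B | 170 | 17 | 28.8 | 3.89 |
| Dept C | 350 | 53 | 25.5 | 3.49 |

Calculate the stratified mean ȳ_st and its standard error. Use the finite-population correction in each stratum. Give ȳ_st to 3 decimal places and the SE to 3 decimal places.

ȳ_st = Σ W_h ȳ_h = (40·41.6 + 170·28.8 + 350·25.5)/560 = 27.65179
V̂(ȳ_st) = Σ W_h² (1 − n_h/N_h) s_h²/n_h, with W_h = N_h/N and N = 560:
  stratum Dept A: (40/560)²·(1 − 9/40)·5.17²/9 = 0.0117431
  stratum Dept B: (170/560)²·(1 − 17/170)·3.89²/17 = 0.0738269
  stratum Dept C: (350/560)²·(1 − 53/350)·3.49²/53 = 0.0761769
V̂(ȳ_st) = 0.161747
SE(ȳ_st) = √0.161747 = 0.402178

ȳ_st ≈ 27.652, SE ≈ 0.402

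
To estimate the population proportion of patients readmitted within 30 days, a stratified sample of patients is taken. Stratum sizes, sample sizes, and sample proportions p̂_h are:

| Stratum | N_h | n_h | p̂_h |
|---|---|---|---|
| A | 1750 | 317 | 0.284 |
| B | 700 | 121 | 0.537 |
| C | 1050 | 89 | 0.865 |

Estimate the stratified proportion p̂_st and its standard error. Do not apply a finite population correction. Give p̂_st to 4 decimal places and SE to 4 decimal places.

N = 3500; stratum weights W_h = N_h/N.
p̂_st = Σ W_h p̂_h = (1750·0.284 + 700·0.537 + 1050·0.865)/3500 = 0.50890
V̂(p̂_st) = Σ W_h² p̂_h(1−p̂_h)/(n_h−1):
  stratum A: (1750/3500)²·0.284·0.716/316 = 0.000160873
  stratum B: (700/3500)²·0.537·0.463/120 = 8.2877e-05
  stratum C: (1050/3500)²·0.865·0.135/88 = 0.000119429
V̂(p̂_st) = 0.000363179; SE = √V̂ = 0.0190573

p̂_st ≈ 0.5089, SE ≈ 0.0191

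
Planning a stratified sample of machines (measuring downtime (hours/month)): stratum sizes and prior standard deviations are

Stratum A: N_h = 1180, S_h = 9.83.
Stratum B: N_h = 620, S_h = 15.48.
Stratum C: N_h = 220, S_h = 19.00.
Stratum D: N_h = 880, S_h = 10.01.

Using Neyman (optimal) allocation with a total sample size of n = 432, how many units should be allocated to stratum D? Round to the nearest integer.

Neyman allocation: n_h = n · N_h S_h / Σ N_i S_i, with n = 432.
  stratum A: N_h·S_h = 1180·9.83 = 11599.40
  stratum B: N_h·S_h = 620·15.48 = 9597.60
  stratum C: N_h·S_h = 220·19.00 = 4180.00
  stratum D: N_h·S_h = 880·10.01 = 8808.80
Σ N_h S_h = 34185.80
n for stratum D = 432·8808.80/34185.80 = 111.315 → 111

111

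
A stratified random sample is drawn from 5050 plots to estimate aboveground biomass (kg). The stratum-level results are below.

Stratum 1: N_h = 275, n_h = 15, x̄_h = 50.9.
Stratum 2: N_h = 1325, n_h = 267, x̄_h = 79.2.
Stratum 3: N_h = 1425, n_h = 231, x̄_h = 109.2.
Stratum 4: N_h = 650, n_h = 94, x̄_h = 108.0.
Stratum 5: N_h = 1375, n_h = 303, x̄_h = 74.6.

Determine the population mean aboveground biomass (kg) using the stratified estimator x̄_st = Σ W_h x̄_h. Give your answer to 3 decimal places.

N = Σ N_h = 5050. Stratum weights W_h = N_h/N.
x̄_st = (275·50.9 + 1325·79.2 + 1425·109.2 + 650·108.0 + 1375·74.6) / 5050 = 88.57871

x̄_st ≈ 88.579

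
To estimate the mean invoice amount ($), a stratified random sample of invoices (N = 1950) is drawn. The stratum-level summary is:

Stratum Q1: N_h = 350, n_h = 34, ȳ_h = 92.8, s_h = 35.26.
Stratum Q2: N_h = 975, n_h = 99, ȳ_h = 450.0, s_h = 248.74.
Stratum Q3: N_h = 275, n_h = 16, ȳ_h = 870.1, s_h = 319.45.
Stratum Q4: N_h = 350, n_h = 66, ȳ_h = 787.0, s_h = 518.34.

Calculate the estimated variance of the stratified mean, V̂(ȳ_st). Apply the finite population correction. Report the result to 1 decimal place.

V̂(ȳ_st) ≈ 367.3

V̂(ȳ_st) = Σ W_h² (1 − n_h/N_h) s_h²/n_h, with W_h = N_h/N and N = 1950:
  stratum Q1: (350/1950)²·(1 − 34/350)·35.26²/34 = 1.06358
  stratum Q2: (975/1950)²·(1 − 99/975)·248.74²/99 = 140.377
  stratum Q3: (275/1950)²·(1 − 16/275)·319.45²/16 = 119.467
  stratum Q4: (350/1950)²·(1 − 66/350)·518.34²/66 = 106.415
V̂(ȳ_st) = 367.323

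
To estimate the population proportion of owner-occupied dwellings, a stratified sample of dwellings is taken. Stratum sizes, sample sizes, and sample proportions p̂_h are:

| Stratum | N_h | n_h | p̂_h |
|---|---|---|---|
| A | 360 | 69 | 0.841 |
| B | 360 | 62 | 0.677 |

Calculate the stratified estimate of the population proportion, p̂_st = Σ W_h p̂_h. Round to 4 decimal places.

N = 720; stratum weights W_h = N_h/N.
p̂_st = Σ W_h p̂_h = (360·0.841 + 360·0.677)/720 = 0.75900

p̂_st ≈ 0.7590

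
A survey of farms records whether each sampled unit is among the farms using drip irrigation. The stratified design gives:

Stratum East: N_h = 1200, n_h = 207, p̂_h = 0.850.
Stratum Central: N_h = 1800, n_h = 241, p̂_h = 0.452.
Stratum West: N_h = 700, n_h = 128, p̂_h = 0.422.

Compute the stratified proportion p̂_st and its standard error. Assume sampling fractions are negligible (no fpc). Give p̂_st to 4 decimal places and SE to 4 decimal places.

p̂_st ≈ 0.5754, SE ≈ 0.0194

N = 3700; stratum weights W_h = N_h/N.
p̂_st = Σ W_h p̂_h = (1200·0.850 + 1800·0.452 + 700·0.422)/3700 = 0.57541
V̂(p̂_st) = Σ W_h² p̂_h(1−p̂_h)/(n_h−1):
  stratum East: (1200/3700)²·0.850·0.150/206 = 6.51032e-05
  stratum Central: (1800/3700)²·0.452·0.548/240 = 0.000244258
  stratum West: (700/3700)²·0.422·0.578/127 = 6.87431e-05
V̂(p̂_st) = 0.000378105; SE = √V̂ = 0.0194449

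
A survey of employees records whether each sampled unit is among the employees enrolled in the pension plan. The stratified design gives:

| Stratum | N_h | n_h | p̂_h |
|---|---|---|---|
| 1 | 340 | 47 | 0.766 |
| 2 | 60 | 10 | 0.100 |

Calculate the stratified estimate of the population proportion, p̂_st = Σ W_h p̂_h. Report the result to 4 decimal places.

p̂_st ≈ 0.6661

N = 400; stratum weights W_h = N_h/N.
p̂_st = Σ W_h p̂_h = (340·0.766 + 60·0.100)/400 = 0.66610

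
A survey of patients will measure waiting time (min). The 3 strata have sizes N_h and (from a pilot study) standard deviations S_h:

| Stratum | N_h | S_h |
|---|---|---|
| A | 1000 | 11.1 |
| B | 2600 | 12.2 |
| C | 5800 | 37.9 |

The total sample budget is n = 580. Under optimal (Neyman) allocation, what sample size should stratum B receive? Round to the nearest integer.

70

Neyman allocation: n_h = n · N_h S_h / Σ N_i S_i, with n = 580.
  stratum A: N_h·S_h = 1000·11.1 = 11100.00
  stratum B: N_h·S_h = 2600·12.2 = 31720.00
  stratum C: N_h·S_h = 5800·37.9 = 219820.00
Σ N_h S_h = 262640.00
n for stratum B = 580·31720.00/262640.00 = 70.049 → 70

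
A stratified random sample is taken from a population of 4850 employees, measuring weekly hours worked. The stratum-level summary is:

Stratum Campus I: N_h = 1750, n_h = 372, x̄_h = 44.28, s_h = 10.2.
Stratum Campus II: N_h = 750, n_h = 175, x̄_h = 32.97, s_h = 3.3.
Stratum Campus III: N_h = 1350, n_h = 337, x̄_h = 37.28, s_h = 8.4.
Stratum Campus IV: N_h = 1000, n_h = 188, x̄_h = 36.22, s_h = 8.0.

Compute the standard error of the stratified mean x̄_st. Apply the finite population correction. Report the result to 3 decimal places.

V̂(x̄_st) = Σ W_h² (1 − n_h/N_h) s_h²/n_h, with W_h = N_h/N and N = 4850:
  stratum Campus I: (1750/4850)²·(1 − 372/1750)·10.2²/372 = 0.0286722
  stratum Campus II: (750/4850)²·(1 − 175/750)·3.3²/175 = 0.00114087
  stratum Campus III: (1350/4850)²·(1 − 337/1350)·8.4²/337 = 0.0121727
  stratum Campus IV: (1000/4850)²·(1 − 188/1000)·8.0²/188 = 0.0117515
V̂(x̄_st) = 0.0537374
SE(x̄_st) = √0.0537374 = 0.231813

SE(x̄_st) ≈ 0.232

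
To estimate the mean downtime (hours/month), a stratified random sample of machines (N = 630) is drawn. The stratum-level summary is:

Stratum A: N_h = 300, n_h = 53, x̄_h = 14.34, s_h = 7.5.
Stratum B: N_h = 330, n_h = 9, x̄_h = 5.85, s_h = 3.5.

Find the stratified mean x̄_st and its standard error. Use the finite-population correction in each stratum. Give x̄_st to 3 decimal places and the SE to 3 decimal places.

x̄_st ≈ 9.893, SE ≈ 0.749

x̄_st = Σ W_h x̄_h = (300·14.34 + 330·5.85)/630 = 9.89286
V̂(x̄_st) = Σ W_h² (1 − n_h/N_h) s_h²/n_h, with W_h = N_h/N and N = 630:
  stratum A: (300/630)²·(1 − 53/300)·7.5²/53 = 0.198145
  stratum B: (330/630)²·(1 − 9/330)·3.5²/9 = 0.363272
V̂(x̄_st) = 0.561417
SE(x̄_st) = √0.561417 = 0.749278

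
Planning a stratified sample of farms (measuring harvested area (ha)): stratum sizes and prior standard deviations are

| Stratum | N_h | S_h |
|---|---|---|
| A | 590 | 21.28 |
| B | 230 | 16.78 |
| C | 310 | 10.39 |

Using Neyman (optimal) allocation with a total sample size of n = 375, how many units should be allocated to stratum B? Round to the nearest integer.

Neyman allocation: n_h = n · N_h S_h / Σ N_i S_i, with n = 375.
  stratum A: N_h·S_h = 590·21.28 = 12555.20
  stratum B: N_h·S_h = 230·16.78 = 3859.40
  stratum C: N_h·S_h = 310·10.39 = 3220.90
Σ N_h S_h = 19635.50
n for stratum B = 375·3859.40/19635.50 = 73.707 → 74

74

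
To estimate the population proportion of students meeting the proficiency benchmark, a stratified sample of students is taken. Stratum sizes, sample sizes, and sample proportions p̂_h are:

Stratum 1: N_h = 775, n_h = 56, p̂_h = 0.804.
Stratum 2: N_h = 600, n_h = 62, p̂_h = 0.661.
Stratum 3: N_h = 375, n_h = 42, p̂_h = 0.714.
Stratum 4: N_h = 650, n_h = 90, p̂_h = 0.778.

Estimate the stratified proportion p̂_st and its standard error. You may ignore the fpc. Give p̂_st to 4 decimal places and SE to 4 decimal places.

p̂_st ≈ 0.7471, SE ≈ 0.0281

N = 2400; stratum weights W_h = N_h/N.
p̂_st = Σ W_h p̂_h = (775·0.804 + 600·0.661 + 375·0.714 + 650·0.778)/2400 = 0.74715
V̂(p̂_st) = Σ W_h² p̂_h(1−p̂_h)/(n_h−1):
  stratum 1: (775/2400)²·0.804·0.196/55 = 0.000298765
  stratum 2: (600/2400)²·0.661·0.339/61 = 0.000229589
  stratum 3: (375/2400)²·0.714·0.286/41 = 0.000121596
  stratum 4: (650/2400)²·0.778·0.222/89 = 0.000142347
V̂(p̂_st) = 0.000792297; SE = √V̂ = 0.0281478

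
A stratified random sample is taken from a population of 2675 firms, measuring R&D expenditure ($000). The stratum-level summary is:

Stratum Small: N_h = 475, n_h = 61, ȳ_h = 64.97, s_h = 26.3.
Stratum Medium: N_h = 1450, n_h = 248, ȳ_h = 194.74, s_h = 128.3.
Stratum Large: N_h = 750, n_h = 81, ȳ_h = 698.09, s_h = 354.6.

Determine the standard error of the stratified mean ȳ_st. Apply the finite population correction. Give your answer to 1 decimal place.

V̂(ȳ_st) = Σ W_h² (1 − n_h/N_h) s_h²/n_h, with W_h = N_h/N and N = 2675:
  stratum Small: (475/2675)²·(1 − 61/475)·26.3²/61 = 0.311622
  stratum Medium: (1450/2675)²·(1 − 248/1450)·128.3²/248 = 16.1669
  stratum Large: (750/2675)²·(1 − 81/750)·354.6²/81 = 108.851
V̂(ȳ_st) = 125.329
SE(ȳ_st) = √125.329 = 11.1951

SE(ȳ_st) ≈ 11.2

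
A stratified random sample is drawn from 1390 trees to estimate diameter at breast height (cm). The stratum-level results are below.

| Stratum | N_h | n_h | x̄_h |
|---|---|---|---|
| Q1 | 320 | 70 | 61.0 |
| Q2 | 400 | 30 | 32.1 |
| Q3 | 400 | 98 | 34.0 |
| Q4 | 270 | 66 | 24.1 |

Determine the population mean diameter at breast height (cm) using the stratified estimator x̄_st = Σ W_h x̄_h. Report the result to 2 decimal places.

x̄_st ≈ 37.75

N = Σ N_h = 1390. Stratum weights W_h = N_h/N.
x̄_st = (320·61.0 + 400·32.1 + 400·34.0 + 270·24.1) / 1390 = 37.7460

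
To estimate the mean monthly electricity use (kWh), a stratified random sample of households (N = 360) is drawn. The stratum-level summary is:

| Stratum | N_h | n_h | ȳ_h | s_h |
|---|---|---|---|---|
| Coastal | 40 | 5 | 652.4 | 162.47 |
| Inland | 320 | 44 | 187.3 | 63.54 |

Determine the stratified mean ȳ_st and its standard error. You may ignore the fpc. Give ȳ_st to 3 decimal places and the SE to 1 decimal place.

ȳ_st = Σ W_h ȳ_h = (40·652.4 + 320·187.3)/360 = 238.97778
V̂(ȳ_st) = Σ W_h² s_h²/n_h, with W_h = N_h/N and N = 360:
  stratum Coastal: (40/360)²·162.47²/5 = 65.1765
  stratum Inland: (320/360)²·63.54²/44 = 72.4998
V̂(ȳ_st) = 137.676
SE(ȳ_st) = √137.676 = 11.7336

ȳ_st ≈ 238.978, SE ≈ 11.7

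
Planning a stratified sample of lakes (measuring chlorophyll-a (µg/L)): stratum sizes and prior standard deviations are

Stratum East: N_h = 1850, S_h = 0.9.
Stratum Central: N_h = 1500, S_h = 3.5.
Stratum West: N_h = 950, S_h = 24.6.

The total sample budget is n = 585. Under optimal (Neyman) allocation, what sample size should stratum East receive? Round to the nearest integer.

Neyman allocation: n_h = n · N_h S_h / Σ N_i S_i, with n = 585.
  stratum East: N_h·S_h = 1850·0.9 = 1665.00
  stratum Central: N_h·S_h = 1500·3.5 = 5250.00
  stratum West: N_h·S_h = 950·24.6 = 23370.00
Σ N_h S_h = 30285.00
n for stratum East = 585·1665.00/30285.00 = 32.162 → 32

32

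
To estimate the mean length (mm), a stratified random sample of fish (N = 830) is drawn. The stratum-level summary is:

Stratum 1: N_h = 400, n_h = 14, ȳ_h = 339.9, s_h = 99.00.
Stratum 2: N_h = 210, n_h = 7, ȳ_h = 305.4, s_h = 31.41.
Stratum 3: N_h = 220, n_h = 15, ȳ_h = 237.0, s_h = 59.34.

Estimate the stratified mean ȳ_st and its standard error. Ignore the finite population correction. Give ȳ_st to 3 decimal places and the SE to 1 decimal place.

ȳ_st ≈ 303.896, SE ≈ 13.7

ȳ_st = Σ W_h ȳ_h = (400·339.9 + 210·305.4 + 220·237.0)/830 = 303.89639
V̂(ȳ_st) = Σ W_h² s_h²/n_h, with W_h = N_h/N and N = 830:
  stratum 1: (400/830)²·99.00²/14 = 162.595
  stratum 2: (210/830)²·31.41²/7 = 9.02236
  stratum 3: (220/830)²·59.34²/15 = 16.4927
V̂(ȳ_st) = 188.11
SE(ȳ_st) = √188.11 = 13.7153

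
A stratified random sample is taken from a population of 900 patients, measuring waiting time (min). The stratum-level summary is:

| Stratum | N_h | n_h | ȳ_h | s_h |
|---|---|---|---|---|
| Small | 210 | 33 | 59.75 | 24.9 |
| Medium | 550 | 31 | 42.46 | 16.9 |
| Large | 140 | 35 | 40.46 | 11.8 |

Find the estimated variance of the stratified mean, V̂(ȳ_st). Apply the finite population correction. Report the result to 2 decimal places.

V̂(ȳ_st) ≈ 4.18

V̂(ȳ_st) = Σ W_h² (1 − n_h/N_h) s_h²/n_h, with W_h = N_h/N and N = 900:
  stratum Small: (210/900)²·(1 − 33/210)·24.9²/33 = 0.862169
  stratum Medium: (550/900)²·(1 − 31/550)·16.9²/31 = 3.24681
  stratum Large: (140/900)²·(1 − 35/140)·11.8²/35 = 0.0721985
V̂(ȳ_st) = 4.18118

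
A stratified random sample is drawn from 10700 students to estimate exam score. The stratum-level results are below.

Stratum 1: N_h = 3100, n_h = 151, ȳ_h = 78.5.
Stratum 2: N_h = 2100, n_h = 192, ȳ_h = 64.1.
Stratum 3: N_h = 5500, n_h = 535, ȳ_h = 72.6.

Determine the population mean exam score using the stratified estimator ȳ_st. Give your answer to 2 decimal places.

ȳ_st ≈ 72.64

N = Σ N_h = 10700. Stratum weights W_h = N_h/N.
ȳ_st = (3100·78.5 + 2100·64.1 + 5500·72.6) / 10700 = 72.6411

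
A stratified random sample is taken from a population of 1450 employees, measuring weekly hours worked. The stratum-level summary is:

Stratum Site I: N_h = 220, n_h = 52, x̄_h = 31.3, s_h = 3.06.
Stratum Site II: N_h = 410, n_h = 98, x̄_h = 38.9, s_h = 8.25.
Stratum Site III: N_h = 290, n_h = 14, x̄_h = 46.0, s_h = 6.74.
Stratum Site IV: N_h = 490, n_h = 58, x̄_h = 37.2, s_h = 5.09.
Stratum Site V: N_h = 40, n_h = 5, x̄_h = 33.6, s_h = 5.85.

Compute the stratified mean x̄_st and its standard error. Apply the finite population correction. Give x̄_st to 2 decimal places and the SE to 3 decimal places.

x̄_st = Σ W_h x̄_h = (220·31.3 + 410·38.9 + 290·46.0 + 490·37.2 + 40·33.6)/1450 = 38.44621
V̂(x̄_st) = Σ W_h² (1 − n_h/N_h) s_h²/n_h, with W_h = N_h/N and N = 1450:
  stratum Site I: (220/1450)²·(1 − 52/220)·3.06²/52 = 0.00316545
  stratum Site II: (410/1450)²·(1 − 98/410)·8.25²/98 = 0.0422556
  stratum Site III: (290/1450)²·(1 − 14/290)·6.74²/14 = 0.123527
  stratum Site IV: (490/1450)²·(1 − 58/490)·5.09²/58 = 0.044973
  stratum Site V: (40/1450)²·(1 − 5/40)·5.85²/5 = 0.00455757
V̂(x̄_st) = 0.218479
SE(x̄_st) = √0.218479 = 0.467417

x̄_st ≈ 38.45, SE ≈ 0.467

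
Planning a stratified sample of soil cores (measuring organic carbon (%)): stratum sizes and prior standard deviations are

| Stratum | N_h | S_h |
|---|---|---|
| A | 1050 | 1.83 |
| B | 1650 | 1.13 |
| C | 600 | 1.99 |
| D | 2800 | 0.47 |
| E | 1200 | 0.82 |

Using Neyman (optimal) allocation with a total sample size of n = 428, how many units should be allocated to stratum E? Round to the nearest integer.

Neyman allocation: n_h = n · N_h S_h / Σ N_i S_i, with n = 428.
  stratum A: N_h·S_h = 1050·1.83 = 1921.50
  stratum B: N_h·S_h = 1650·1.13 = 1864.50
  stratum C: N_h·S_h = 600·1.99 = 1194.00
  stratum D: N_h·S_h = 2800·0.47 = 1316.00
  stratum E: N_h·S_h = 1200·0.82 = 984.00
Σ N_h S_h = 7280.00
n for stratum E = 428·984.00/7280.00 = 57.851 → 58

58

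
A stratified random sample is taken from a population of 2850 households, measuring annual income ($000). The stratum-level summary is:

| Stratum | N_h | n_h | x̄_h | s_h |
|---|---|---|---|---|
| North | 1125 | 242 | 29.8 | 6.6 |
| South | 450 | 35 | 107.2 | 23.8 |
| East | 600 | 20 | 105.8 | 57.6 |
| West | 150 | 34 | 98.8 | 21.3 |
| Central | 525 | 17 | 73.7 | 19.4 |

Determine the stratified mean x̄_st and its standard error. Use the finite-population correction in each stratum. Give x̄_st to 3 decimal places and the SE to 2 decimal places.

x̄_st = Σ W_h x̄_h = (1125·29.8 + 450·107.2 + 600·105.8 + 150·98.8 + 525·73.7)/2850 = 69.73947
V̂(x̄_st) = Σ W_h² (1 − n_h/N_h) s_h²/n_h, with W_h = N_h/N and N = 2850:
  stratum North: (1125/2850)²·(1 − 242/1125)·6.6²/242 = 0.0220139
  stratum South: (450/2850)²·(1 − 35/450)·23.8²/35 = 0.372098
  stratum East: (600/2850)²·(1 − 20/600)·57.6²/20 = 7.1073
  stratum West: (150/2850)²·(1 − 34/150)·21.3²/34 = 0.0285851
  stratum Central: (525/2850)²·(1 − 17/525)·19.4²/17 = 0.726922
V̂(x̄_st) = 8.25692
SE(x̄_st) = √8.25692 = 2.87348

x̄_st ≈ 69.739, SE ≈ 2.87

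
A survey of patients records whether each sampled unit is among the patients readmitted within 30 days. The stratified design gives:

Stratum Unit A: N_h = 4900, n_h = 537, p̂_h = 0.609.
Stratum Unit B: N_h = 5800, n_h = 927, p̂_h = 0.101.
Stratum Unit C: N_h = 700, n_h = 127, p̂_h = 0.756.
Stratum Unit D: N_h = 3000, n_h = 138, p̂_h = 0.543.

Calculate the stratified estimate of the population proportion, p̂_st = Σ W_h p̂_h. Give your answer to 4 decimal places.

p̂_st ≈ 0.3978

N = 14400; stratum weights W_h = N_h/N.
p̂_st = Σ W_h p̂_h = (4900·0.609 + 5800·0.101 + 700·0.756 + 3000·0.543)/14400 = 0.39778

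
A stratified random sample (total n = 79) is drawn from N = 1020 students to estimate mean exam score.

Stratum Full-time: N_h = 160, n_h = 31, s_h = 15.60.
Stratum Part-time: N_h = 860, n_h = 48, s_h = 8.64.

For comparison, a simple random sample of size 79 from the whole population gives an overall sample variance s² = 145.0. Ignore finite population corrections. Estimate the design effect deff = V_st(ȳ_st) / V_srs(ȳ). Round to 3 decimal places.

V̂(ȳ_st) = Σ W_h² s_h²/n_h, with W_h = N_h/N and N = 1020:
  stratum Full-time: (160/1020)²·15.60²/31 = 0.193164
  stratum Part-time: (860/1020)²·8.64²/48 = 1.10556
V_st = 1.29873
V_srs = s²/n = 145.0/79 = 1.83544
deff = V_st / V_srs = 1.29873/1.83544 = 0.7076

deff ≈ 0.708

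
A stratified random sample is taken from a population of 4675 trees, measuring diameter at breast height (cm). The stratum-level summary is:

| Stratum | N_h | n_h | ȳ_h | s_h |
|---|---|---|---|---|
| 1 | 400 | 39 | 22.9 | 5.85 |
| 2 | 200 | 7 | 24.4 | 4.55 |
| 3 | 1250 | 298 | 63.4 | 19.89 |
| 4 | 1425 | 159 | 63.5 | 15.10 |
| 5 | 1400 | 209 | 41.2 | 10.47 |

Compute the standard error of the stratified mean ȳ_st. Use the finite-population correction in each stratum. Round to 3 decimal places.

V̂(ȳ_st) = Σ W_h² (1 − n_h/N_h) s_h²/n_h, with W_h = N_h/N and N = 4675:
  stratum 1: (400/4675)²·(1 − 39/400)·5.85²/39 = 0.00579764
  stratum 2: (200/4675)²·(1 − 7/200)·4.55²/7 = 0.00522335
  stratum 3: (1250/4675)²·(1 − 298/1250)·19.89²/298 = 0.0722831
  stratum 4: (1425/4675)²·(1 − 159/1425)·15.10²/159 = 0.11837
  stratum 5: (1400/4675)²·(1 − 209/1400)·10.47²/209 = 0.0400151
V̂(ȳ_st) = 0.241689
SE(ȳ_st) = √0.241689 = 0.491619

SE(ȳ_st) ≈ 0.492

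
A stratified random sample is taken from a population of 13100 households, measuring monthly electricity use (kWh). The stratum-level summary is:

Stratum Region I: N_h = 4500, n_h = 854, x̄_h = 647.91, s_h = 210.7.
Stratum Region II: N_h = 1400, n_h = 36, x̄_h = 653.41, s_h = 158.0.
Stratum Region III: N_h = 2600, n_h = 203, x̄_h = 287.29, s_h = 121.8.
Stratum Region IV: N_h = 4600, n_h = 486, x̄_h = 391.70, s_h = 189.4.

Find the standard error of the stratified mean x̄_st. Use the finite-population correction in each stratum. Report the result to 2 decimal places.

V̂(x̄_st) = Σ W_h² (1 − n_h/N_h) s_h²/n_h, with W_h = N_h/N and N = 13100:
  stratum Region I: (4500/13100)²·(1 − 854/4500)·210.7²/854 = 4.97002
  stratum Region II: (1400/13100)²·(1 − 36/1400)·158.0²/36 = 7.71634
  stratum Region III: (2600/13100)²·(1 − 203/2600)·121.8²/203 = 2.65398
  stratum Region IV: (4600/13100)²·(1 − 486/4600)·189.4²/486 = 8.1396
V̂(x̄_st) = 23.4799
SE(x̄_st) = √23.4799 = 4.84561

SE(x̄_st) ≈ 4.85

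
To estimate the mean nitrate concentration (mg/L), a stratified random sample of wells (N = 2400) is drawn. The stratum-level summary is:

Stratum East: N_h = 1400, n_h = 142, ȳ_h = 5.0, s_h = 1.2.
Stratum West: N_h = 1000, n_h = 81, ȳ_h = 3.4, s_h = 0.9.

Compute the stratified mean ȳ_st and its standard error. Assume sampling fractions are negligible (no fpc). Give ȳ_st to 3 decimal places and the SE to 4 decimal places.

ȳ_st = Σ W_h ȳ_h = (1400·5.0 + 1000·3.4)/2400 = 4.33333
V̂(ȳ_st) = Σ W_h² s_h²/n_h, with W_h = N_h/N and N = 2400:
  stratum East: (1400/2400)²·1.2²/142 = 0.0034507
  stratum West: (1000/2400)²·0.9²/81 = 0.00173611
V̂(ȳ_st) = 0.00518682
SE(ȳ_st) = √0.00518682 = 0.0720195

ȳ_st ≈ 4.333, SE ≈ 0.0720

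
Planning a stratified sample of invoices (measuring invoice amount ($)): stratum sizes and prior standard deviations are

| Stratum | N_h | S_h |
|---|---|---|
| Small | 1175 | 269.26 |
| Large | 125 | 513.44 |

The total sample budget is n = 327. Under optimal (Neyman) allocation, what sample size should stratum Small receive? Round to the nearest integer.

Neyman allocation: n_h = n · N_h S_h / Σ N_i S_i, with n = 327.
  stratum Small: N_h·S_h = 1175·269.26 = 316380.50
  stratum Large: N_h·S_h = 125·513.44 = 64180.00
Σ N_h S_h = 380560.50
n for stratum Small = 327·316380.50/380560.50 = 271.853 → 272

272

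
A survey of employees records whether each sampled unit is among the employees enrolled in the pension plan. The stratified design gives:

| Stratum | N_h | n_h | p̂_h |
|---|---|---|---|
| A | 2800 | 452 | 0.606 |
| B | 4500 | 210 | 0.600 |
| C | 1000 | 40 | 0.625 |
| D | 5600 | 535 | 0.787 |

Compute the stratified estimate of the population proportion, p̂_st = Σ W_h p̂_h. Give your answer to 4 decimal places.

N = 13900; stratum weights W_h = N_h/N.
p̂_st = Σ W_h p̂_h = (2800·0.606 + 4500·0.600 + 1000·0.625 + 5600·0.787)/13900 = 0.67835

p̂_st ≈ 0.6783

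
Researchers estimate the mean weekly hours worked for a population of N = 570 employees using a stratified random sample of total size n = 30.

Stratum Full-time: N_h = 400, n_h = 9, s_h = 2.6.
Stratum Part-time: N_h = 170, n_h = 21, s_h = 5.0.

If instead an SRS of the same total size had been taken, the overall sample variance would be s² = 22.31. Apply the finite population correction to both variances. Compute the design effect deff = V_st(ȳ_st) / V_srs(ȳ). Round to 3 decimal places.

V̂(ȳ_st) = Σ W_h² (1 − n_h/N_h) s_h²/n_h, with W_h = N_h/N and N = 570:
  stratum Full-time: (400/570)²·(1 − 9/400)·2.6²/9 = 0.361569
  stratum Part-time: (170/570)²·(1 − 21/170)·5.0²/21 = 0.0928124
V_st = 0.454381
V_srs = (1 − 30/570)·22.31/30 = 0.704526
deff = V_st / V_srs = 0.454381/0.704526 = 0.6449

deff ≈ 0.645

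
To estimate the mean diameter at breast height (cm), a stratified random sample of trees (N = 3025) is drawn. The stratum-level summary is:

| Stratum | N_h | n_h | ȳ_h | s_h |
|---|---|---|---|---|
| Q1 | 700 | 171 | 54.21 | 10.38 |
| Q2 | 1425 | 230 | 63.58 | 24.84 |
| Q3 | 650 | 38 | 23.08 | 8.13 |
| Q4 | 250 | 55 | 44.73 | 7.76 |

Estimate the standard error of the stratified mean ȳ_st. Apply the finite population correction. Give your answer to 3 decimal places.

SE(ȳ_st) ≈ 0.779

V̂(ȳ_st) = Σ W_h² (1 − n_h/N_h) s_h²/n_h, with W_h = N_h/N and N = 3025:
  stratum Q1: (700/3025)²·(1 − 171/700)·10.38²/171 = 0.0254977
  stratum Q2: (1425/3025)²·(1 − 230/1425)·24.84²/230 = 0.499238
  stratum Q3: (650/3025)²·(1 − 38/650)·8.13²/38 = 0.0756156
  stratum Q4: (250/3025)²·(1 − 55/250)·7.76²/55 = 0.0058329
V̂(ȳ_st) = 0.606184
SE(ȳ_st) = √0.606184 = 0.778578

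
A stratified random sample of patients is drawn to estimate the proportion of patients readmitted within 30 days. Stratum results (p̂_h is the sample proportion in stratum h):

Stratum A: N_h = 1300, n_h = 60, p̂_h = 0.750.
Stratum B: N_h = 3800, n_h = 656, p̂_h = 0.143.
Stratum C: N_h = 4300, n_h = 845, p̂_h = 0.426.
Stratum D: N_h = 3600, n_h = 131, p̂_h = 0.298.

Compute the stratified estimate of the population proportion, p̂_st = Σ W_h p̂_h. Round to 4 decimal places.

N = 13000; stratum weights W_h = N_h/N.
p̂_st = Σ W_h p̂_h = (1300·0.750 + 3800·0.143 + 4300·0.426 + 3600·0.298)/13000 = 0.34023

p̂_st ≈ 0.3402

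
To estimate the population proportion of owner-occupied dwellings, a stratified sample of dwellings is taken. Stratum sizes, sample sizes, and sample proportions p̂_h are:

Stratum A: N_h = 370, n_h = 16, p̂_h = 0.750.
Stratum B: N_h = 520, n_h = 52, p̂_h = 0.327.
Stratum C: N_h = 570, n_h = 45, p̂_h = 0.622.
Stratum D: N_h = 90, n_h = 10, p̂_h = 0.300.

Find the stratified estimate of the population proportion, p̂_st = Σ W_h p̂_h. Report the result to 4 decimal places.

N = 1550; stratum weights W_h = N_h/N.
p̂_st = Σ W_h p̂_h = (370·0.750 + 520·0.327 + 570·0.622 + 90·0.300)/1550 = 0.53489

p̂_st ≈ 0.5349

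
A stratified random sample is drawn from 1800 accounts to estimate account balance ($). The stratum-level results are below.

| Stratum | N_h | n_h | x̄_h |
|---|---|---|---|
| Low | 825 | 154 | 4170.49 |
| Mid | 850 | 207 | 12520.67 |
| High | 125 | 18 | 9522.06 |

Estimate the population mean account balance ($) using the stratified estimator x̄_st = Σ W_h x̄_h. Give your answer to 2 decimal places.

N = Σ N_h = 1800. Stratum weights W_h = N_h/N.
x̄_st = (825·4170.49 + 850·12520.67 + 125·9522.06) / 1800 = 8485.2674

x̄_st ≈ 8485.27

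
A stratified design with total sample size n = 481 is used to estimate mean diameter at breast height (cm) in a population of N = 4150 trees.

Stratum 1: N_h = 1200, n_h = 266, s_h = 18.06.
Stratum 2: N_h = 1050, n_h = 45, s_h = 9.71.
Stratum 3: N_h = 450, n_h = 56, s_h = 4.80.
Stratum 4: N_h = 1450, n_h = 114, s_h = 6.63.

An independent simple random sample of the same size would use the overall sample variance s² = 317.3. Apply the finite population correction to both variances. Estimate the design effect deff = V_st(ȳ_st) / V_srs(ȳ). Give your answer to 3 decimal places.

deff ≈ 0.439

V̂(ȳ_st) = Σ W_h² (1 − n_h/N_h) s_h²/n_h, with W_h = N_h/N and N = 4150:
  stratum 1: (1200/4150)²·(1 − 266/1200)·18.06²/266 = 0.0797969
  stratum 2: (1050/4150)²·(1 − 45/1050)·9.71²/45 = 0.128376
  stratum 3: (450/4150)²·(1 − 56/450)·4.80²/56 = 0.00423552
  stratum 4: (1450/4150)²·(1 − 114/1450)·6.63²/114 = 0.0433711
V_st = 0.25578
V_srs = (1 − 481/4150)·317.3/481 = 0.58321
deff = V_st / V_srs = 0.25578/0.58321 = 0.4386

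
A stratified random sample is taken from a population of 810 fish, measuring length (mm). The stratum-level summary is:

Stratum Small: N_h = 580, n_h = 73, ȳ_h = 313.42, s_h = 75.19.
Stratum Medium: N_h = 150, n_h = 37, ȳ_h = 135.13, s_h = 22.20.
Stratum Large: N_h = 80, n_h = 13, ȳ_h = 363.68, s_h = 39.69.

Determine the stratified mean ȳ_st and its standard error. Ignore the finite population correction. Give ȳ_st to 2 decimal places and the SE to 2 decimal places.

ȳ_st = Σ W_h ȳ_h = (580·313.42 + 150·135.13 + 80·363.68)/810 = 285.36728
V̂(ȳ_st) = Σ W_h² s_h²/n_h, with W_h = N_h/N and N = 810:
  stratum Small: (580/810)²·75.19²/73 = 39.7085
  stratum Medium: (150/810)²·22.20²/37 = 0.45679
  stratum Large: (80/810)²·39.69²/13 = 1.18203
V̂(ȳ_st) = 41.3473
SE(ȳ_st) = √41.3473 = 6.43019

ȳ_st ≈ 285.37, SE ≈ 6.43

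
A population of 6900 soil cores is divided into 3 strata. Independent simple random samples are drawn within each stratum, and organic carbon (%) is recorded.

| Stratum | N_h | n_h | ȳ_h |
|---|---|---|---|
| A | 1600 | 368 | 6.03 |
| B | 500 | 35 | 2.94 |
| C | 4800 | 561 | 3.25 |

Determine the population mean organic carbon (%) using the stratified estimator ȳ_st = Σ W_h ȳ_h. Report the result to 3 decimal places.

ȳ_st ≈ 3.872

N = Σ N_h = 6900. Stratum weights W_h = N_h/N.
ȳ_st = (1600·6.03 + 500·2.94 + 4800·3.25) / 6900 = 3.87217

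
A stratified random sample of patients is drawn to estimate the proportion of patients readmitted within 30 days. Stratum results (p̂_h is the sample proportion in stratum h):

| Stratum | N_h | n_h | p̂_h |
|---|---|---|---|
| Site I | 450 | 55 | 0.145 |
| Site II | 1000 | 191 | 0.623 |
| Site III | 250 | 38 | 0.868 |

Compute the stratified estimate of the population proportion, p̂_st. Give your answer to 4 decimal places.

p̂_st ≈ 0.5325

N = 1700; stratum weights W_h = N_h/N.
p̂_st = Σ W_h p̂_h = (450·0.145 + 1000·0.623 + 250·0.868)/1700 = 0.53250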